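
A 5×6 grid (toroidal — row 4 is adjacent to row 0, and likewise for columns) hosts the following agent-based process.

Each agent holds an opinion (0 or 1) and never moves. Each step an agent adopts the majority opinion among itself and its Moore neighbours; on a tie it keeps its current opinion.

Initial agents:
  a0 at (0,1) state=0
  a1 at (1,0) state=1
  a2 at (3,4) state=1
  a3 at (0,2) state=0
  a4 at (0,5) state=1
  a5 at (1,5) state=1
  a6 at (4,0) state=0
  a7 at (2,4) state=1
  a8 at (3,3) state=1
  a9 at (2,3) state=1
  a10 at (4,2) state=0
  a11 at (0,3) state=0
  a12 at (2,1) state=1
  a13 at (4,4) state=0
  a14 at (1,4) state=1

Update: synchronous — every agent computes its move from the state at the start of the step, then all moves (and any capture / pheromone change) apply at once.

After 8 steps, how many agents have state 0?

t=1: a0@(0,1):0 a1@(1,0):1 a2@(3,4):1 a3@(0,2):0 a4@(0,5):1 a5@(1,5):1 a6@(4,0):0 a7@(2,4):1 a8@(3,3):1 a9@(2,3):1 a10@(4,2):0 a11@(0,3):0 a12@(2,1):1 a13@(4,4):1 a14@(1,4):1
t=2: (unchanged — steady state)

5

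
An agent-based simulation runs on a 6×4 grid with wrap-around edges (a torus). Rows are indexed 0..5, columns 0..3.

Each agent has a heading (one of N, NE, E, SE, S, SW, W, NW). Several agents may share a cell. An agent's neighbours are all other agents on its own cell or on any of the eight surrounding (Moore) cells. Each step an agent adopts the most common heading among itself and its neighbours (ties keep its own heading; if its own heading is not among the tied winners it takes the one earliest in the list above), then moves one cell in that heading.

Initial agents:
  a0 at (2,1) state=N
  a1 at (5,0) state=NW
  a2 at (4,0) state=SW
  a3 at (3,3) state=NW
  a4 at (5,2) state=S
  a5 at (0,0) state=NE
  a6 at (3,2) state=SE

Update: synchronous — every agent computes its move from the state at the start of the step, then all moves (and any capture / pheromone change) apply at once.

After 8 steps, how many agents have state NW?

7

t=1: a0@(1,1):N a1@(4,3):NW a2@(3,3):NW a3@(2,2):NW a4@(0,2):S a5@(5,1):NE a6@(4,3):SE
t=2: a0@(0,1):N a1@(3,2):NW a2@(2,2):NW a3@(1,1):NW a4@(1,2):S a5@(4,2):NE a6@(3,2):NW
t=3: a0@(5,1):N a1@(2,1):NW a2@(1,1):NW a3@(0,0):NW a4@(0,1):NW a5@(3,1):NW a6@(2,1):NW
t=4: a0@(4,0):NW a1@(1,0):NW a2@(0,0):NW a3@(5,3):NW a4@(5,0):NW a5@(2,0):NW a6@(1,0):NW
t=5: a0@(3,3):NW a1@(0,3):NW a2@(5,3):NW a3@(4,2):NW a4@(4,3):NW a5@(1,3):NW a6@(0,3):NW
t=6: a0@(2,2):NW a1@(5,2):NW a2@(4,2):NW a3@(3,1):NW a4@(3,2):NW a5@(0,2):NW a6@(5,2):NW
t=7: a0@(1,1):NW a1@(4,1):NW a2@(3,1):NW a3@(2,0):NW a4@(2,1):NW a5@(5,1):NW a6@(4,1):NW
t=8: a0@(0,0):NW a1@(3,0):NW a2@(2,0):NW a3@(1,3):NW a4@(1,0):NW a5@(4,0):NW a6@(3,0):NW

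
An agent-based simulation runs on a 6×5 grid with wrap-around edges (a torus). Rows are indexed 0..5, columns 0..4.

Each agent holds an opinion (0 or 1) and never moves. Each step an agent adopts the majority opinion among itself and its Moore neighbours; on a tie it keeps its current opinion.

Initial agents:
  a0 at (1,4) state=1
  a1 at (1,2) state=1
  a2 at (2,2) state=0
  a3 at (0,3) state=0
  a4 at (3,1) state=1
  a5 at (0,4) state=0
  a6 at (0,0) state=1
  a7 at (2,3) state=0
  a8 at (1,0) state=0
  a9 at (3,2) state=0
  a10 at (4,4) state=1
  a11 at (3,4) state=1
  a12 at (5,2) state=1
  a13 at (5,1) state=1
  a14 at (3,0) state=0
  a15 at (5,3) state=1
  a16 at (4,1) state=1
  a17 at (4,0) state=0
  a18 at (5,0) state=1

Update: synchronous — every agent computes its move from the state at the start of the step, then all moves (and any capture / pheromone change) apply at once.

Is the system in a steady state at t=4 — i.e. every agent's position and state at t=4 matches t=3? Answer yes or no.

yes

t=1: a0@(1,4):0 a1@(1,2):0 a2@(2,2):0 a3@(0,3):1 a4@(3,1):0 a5@(0,4):1 a6@(0,0):1 a7@(2,3):0 a8@(1,0):0 a9@(3,2):0 a10@(4,4):1 a11@(3,4):0 a12@(5,2):1 a13@(5,1):1 a14@(3,0):1 a15@(5,3):1 a16@(4,1):1 a17@(4,0):1 a18@(5,0):1
t=2: a0@(1,4):0 a1@(1,2):0 a2@(2,2):0 a3@(0,3):1 a4@(3,1):0 a5@(0,4):1 a6@(0,0):1 a7@(2,3):0 a8@(1,0):0 a9@(3,2):0 a10@(4,4):1 a11@(3,4):1 a12@(5,2):1 a13@(5,1):1 a14@(3,0):1 a15@(5,3):1 a16@(4,1):1 a17@(4,0):1 a18@(5,0):1
t=3: (unchanged — steady state)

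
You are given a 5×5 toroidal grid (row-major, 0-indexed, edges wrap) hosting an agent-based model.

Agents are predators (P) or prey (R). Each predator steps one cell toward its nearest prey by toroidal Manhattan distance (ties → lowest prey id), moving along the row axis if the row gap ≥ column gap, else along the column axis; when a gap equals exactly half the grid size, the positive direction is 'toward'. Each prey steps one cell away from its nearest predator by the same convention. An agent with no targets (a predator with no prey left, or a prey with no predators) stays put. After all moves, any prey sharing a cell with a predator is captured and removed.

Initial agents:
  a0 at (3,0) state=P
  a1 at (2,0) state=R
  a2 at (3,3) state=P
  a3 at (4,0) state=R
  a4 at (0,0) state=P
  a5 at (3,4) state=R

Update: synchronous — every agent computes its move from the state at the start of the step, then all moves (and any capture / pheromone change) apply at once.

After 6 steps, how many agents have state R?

t=1: a0@(2,0):P a1@(1,0):R a2@(3,4):P a3@(0,0):R a4@(4,0):P a5@(3,3):R
t=2: a0@(1,0):P a2@(3,3):P a4@(0,0):P a5@(3,2):R
t=3: a0@(2,0):P a2@(3,2):P a4@(4,0):P a5@(3,1):R
t=4: a0@(3,0):P a2@(3,1):P a4@(3,0):P
t=5: (unchanged — steady state)

0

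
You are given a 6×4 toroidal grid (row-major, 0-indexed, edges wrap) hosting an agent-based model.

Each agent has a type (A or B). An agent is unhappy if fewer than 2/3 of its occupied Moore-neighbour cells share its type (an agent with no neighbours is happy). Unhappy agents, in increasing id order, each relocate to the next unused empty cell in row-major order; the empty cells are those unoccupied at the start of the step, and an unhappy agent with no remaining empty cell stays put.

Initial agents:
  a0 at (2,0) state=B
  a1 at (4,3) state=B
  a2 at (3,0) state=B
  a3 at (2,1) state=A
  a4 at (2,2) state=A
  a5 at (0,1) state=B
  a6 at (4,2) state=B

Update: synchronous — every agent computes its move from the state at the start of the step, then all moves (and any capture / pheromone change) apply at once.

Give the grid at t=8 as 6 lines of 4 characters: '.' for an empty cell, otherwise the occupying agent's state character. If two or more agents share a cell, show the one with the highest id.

t=1: a0@(0,0):B a1@(4,3):B a2@(3,0):B a3@(0,2):A a4@(2,2):A a5@(0,1):B a6@(4,2):B
t=2: a0@(0,0):B a1@(4,3):B a2@(3,0):B a3@(0,3):A a4@(2,2):A a5@(1,0):B a6@(4,2):B
t=3: a0@(0,1):B a1@(4,3):B a2@(3,0):B a3@(0,2):A a4@(2,2):A a5@(1,1):B a6@(4,2):B
t=4: a0@(0,0):B a1@(4,3):B a2@(3,0):B a3@(0,3):A a4@(1,0):A a5@(1,2):B a6@(4,2):B
t=5: a0@(0,1):B a1@(4,3):B a2@(3,0):B a3@(0,2):A a4@(1,1):A a5@(1,3):B a6@(4,2):B
t=6: a0@(0,0):B a1@(4,3):B a2@(3,0):B a3@(0,3):A a4@(1,0):A a5@(1,2):B a6@(4,2):B
t=7: a0@(0,1):B a1@(4,3):B a2@(3,0):B a3@(0,2):A a4@(1,1):A a5@(1,3):B a6@(4,2):B
t=8: a0@(0,0):B a1@(4,3):B a2@(3,0):B a3@(0,3):A a4@(1,0):A a5@(1,2):B a6@(4,2):B

B..A
A.B.
....
B...
..BB
....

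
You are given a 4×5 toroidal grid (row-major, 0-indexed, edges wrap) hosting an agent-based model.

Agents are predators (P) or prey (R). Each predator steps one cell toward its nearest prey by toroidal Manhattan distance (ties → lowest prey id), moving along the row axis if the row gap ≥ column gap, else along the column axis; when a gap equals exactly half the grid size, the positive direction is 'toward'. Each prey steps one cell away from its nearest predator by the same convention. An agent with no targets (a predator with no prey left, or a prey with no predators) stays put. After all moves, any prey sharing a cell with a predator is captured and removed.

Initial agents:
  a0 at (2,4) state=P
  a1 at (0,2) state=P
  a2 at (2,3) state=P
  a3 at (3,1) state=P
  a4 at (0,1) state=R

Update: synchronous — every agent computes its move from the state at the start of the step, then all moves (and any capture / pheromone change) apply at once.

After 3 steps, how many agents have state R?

t=1: a0@(3,4):P a1@(0,1):P a2@(3,3):P a3@(0,1):P a4@(0,0):R
t=2: a0@(0,4):P a1@(0,0):P a2@(3,4):P a3@(0,0):P
t=3: (unchanged — steady state)

0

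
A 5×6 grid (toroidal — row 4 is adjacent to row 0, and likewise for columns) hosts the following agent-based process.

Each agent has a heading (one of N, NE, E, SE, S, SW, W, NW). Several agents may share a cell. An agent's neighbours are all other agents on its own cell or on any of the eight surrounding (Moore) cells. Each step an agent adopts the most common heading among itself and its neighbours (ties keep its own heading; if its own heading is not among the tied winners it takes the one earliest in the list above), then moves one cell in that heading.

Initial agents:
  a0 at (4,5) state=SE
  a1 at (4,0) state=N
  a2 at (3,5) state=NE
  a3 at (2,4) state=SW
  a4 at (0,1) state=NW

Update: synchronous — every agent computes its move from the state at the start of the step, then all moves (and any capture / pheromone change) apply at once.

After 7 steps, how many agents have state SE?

1

t=1: a0@(0,0):SE a1@(3,0):N a2@(2,0):NE a3@(3,3):SW a4@(4,0):NW
t=2: a0@(1,1):SE a1@(2,0):N a2@(1,1):NE a3@(4,2):SW a4@(3,5):NW
t=3: a0@(2,2):SE a1@(1,0):N a2@(0,2):NE a3@(0,1):SW a4@(2,4):NW
t=4: a0@(3,3):SE a1@(0,0):N a2@(4,3):NE a3@(1,0):SW a4@(1,3):NW
t=5: a0@(4,4):SE a1@(4,0):N a2@(3,4):NE a3@(2,5):SW a4@(0,2):NW
t=6: a0@(0,5):SE a1@(3,0):N a2@(2,5):NE a3@(3,4):SW a4@(4,1):NW
t=7: a0@(1,0):SE a1@(2,0):N a2@(1,0):NE a3@(4,3):SW a4@(3,0):NW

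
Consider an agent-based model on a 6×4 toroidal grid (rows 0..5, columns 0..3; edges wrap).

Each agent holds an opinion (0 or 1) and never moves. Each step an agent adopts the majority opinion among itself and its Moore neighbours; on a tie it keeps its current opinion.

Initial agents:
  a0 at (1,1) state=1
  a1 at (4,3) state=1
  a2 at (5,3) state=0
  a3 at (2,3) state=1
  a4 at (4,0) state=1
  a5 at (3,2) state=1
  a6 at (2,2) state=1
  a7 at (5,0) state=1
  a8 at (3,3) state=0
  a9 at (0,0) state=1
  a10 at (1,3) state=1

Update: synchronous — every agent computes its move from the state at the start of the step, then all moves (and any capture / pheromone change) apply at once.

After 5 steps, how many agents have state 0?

0

t=1: a0@(1,1):1 a1@(4,3):1 a2@(5,3):1 a3@(2,3):1 a4@(4,0):1 a5@(3,2):1 a6@(2,2):1 a7@(5,0):1 a8@(3,3):1 a9@(0,0):1 a10@(1,3):1
t=2: (unchanged — steady state)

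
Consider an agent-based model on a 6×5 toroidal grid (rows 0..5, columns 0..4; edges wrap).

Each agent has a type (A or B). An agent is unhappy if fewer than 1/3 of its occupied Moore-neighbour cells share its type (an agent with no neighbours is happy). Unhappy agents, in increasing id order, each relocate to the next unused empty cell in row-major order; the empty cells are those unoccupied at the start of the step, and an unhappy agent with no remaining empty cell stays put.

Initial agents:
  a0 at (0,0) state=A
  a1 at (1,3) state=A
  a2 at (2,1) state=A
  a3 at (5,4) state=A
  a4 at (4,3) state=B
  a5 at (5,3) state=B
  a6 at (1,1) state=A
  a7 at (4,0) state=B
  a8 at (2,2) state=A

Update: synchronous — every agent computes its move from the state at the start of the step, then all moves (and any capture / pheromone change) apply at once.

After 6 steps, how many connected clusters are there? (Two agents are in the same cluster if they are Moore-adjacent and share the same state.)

2

t=1: a0@(0,0):A a1@(1,3):A a2@(2,1):A a3@(0,1):A a4@(4,3):B a5@(5,3):B a6@(1,1):A a7@(0,2):B a8@(2,2):A
t=2: a0@(0,0):A a1@(1,3):A a2@(2,1):A a3@(0,1):A a4@(4,3):B a5@(5,3):B a6@(1,1):A a7@(0,3):B a8@(2,2):A
t=3: (unchanged — steady state)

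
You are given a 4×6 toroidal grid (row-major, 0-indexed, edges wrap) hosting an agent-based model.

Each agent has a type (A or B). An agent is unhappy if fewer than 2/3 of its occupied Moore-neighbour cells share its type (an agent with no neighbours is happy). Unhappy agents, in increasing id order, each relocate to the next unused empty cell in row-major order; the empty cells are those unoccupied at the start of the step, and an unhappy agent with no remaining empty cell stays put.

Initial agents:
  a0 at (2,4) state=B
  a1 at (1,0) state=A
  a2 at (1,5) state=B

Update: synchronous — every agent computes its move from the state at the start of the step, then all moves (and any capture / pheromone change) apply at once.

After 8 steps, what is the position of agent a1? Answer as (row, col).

(0, 2)

t=1: a0@(2,4):B a1@(0,0):A a2@(0,1):B
t=2: a0@(2,4):B a1@(0,2):A a2@(0,3):B
t=3: a0@(2,4):B a1@(0,0):A a2@(0,1):B
t=4: a0@(2,4):B a1@(0,2):A a2@(0,3):B
t=5: a0@(2,4):B a1@(0,0):A a2@(0,1):B
t=6: a0@(2,4):B a1@(0,2):A a2@(0,3):B
t=7: a0@(2,4):B a1@(0,0):A a2@(0,1):B
t=8: a0@(2,4):B a1@(0,2):A a2@(0,3):B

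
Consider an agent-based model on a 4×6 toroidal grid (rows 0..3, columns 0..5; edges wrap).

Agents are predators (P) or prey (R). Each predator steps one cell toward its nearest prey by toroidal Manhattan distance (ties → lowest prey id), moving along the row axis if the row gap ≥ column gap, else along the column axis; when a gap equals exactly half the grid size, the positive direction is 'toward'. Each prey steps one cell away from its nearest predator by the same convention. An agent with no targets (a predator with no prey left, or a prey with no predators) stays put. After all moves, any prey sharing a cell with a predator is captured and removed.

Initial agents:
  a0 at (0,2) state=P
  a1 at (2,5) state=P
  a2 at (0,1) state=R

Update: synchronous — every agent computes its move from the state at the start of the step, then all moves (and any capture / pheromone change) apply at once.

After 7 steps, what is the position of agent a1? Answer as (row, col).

(0, 5)

t=1: a0@(0,1):P a1@(3,5):P a2@(0,0):R
t=2: a0@(0,0):P a1@(0,5):P
t=3: (unchanged — steady state)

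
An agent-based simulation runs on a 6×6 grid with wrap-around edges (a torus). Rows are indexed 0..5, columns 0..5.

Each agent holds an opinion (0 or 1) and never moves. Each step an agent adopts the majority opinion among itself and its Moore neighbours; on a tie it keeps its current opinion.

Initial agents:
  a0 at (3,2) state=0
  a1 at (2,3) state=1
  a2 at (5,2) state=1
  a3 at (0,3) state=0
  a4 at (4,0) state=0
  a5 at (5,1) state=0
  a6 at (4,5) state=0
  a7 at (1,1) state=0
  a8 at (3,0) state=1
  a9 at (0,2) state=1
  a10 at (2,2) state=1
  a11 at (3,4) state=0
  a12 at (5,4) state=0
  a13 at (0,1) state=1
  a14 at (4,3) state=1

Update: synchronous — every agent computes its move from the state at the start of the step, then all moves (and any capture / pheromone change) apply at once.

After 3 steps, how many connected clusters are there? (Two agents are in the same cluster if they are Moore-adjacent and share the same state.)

t=1: a0@(3,2):1 a1@(2,3):1 a2@(5,2):1 a3@(0,3):0 a4@(4,0):0 a5@(5,1):1 a6@(4,5):0 a7@(1,1):1 a8@(3,0):0 a9@(0,2):1 a10@(2,2):1 a11@(3,4):0 a12@(5,4):0 a13@(0,1):1 a14@(4,3):0
t=2: (unchanged — steady state)

2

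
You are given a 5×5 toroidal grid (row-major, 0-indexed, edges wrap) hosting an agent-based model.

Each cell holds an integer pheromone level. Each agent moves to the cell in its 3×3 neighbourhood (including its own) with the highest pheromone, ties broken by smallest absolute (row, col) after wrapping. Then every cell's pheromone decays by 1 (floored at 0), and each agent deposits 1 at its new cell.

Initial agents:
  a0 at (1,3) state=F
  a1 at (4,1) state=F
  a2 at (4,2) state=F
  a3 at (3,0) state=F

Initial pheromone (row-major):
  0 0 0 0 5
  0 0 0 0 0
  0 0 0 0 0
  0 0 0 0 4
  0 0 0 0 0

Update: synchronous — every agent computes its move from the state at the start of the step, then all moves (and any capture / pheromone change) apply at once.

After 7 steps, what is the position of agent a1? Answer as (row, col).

t=1: a0@(0,4) a1@(0,0) a2@(0,1) a3@(3,4) | pheromone: 1 1 0 0 5 / 0 0 0 0 0 / 0 0 0 0 0 / 0 0 0 0 4 / 0 0 0 0 0
t=2: a0@(0,4) a1@(0,4) a2@(0,0) a3@(3,4) | pheromone: 1 0 0 0 6 / 0 0 0 0 0 / 0 0 0 0 0 / 0 0 0 0 4 / 0 0 0 0 0
t=3: a0@(0,4) a1@(0,4) a2@(0,4) a3@(3,4) | pheromone: 0 0 0 0 8 / 0 0 0 0 0 / 0 0 0 0 0 / 0 0 0 0 4 / 0 0 0 0 0
t=4: a0@(0,4) a1@(0,4) a2@(0,4) a3@(3,4) | pheromone: 0 0 0 0 10 / 0 0 0 0 0 / 0 0 0 0 0 / 0 0 0 0 4 / 0 0 0 0 0
t=5: a0@(0,4) a1@(0,4) a2@(0,4) a3@(3,4) | pheromone: 0 0 0 0 12 / 0 0 0 0 0 / 0 0 0 0 0 / 0 0 0 0 4 / 0 0 0 0 0
t=6: a0@(0,4) a1@(0,4) a2@(0,4) a3@(3,4) | pheromone: 0 0 0 0 14 / 0 0 0 0 0 / 0 0 0 0 0 / 0 0 0 0 4 / 0 0 0 0 0
t=7: a0@(0,4) a1@(0,4) a2@(0,4) a3@(3,4) | pheromone: 0 0 0 0 16 / 0 0 0 0 0 / 0 0 0 0 0 / 0 0 0 0 4 / 0 0 0 0 0

(0, 4)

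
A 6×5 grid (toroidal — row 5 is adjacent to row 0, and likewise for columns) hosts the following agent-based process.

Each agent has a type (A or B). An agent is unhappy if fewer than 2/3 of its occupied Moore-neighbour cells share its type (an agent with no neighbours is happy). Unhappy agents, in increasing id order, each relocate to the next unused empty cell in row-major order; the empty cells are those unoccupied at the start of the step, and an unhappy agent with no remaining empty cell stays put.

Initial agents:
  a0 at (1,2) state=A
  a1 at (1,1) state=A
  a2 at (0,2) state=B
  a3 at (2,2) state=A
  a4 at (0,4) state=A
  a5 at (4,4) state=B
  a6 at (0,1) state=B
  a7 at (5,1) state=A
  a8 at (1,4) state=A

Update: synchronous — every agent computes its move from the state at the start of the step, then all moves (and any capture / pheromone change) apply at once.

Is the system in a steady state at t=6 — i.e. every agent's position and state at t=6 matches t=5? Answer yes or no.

t=1: a0@(0,0):A a1@(0,3):A a2@(1,0):B a3@(2,2):A a4@(0,4):A a5@(4,4):B a6@(1,3):B a7@(2,0):A a8@(1,4):A
t=2: a0@(0,0):A a1@(0,3):A a2@(0,1):B a3@(0,2):A a4@(1,1):A a5@(4,4):B a6@(1,2):B a7@(2,1):A a8@(1,4):A
t=3: a0@(0,0):A a1@(0,3):A a2@(0,4):B a3@(1,0):A a4@(1,3):A a5@(4,4):B a6@(2,0):B a7@(2,2):A a8@(1,4):A
t=4: a0@(0,0):A a1@(0,3):A a2@(0,1):B a3@(0,2):A a4@(1,3):A a5@(4,4):B a6@(1,1):B a7@(2,2):A a8@(1,4):A
t=5: a0@(0,4):A a1@(0,3):A a2@(1,0):B a3@(1,2):A a4@(1,3):A a5@(4,4):B a6@(2,0):B a7@(2,1):A a8@(1,4):A
t=6: a0@(0,4):A a1@(0,3):A a2@(0,0):B a3@(1,2):A a4@(1,3):A a5@(4,4):B a6@(0,1):B a7@(0,2):A a8@(1,1):A

no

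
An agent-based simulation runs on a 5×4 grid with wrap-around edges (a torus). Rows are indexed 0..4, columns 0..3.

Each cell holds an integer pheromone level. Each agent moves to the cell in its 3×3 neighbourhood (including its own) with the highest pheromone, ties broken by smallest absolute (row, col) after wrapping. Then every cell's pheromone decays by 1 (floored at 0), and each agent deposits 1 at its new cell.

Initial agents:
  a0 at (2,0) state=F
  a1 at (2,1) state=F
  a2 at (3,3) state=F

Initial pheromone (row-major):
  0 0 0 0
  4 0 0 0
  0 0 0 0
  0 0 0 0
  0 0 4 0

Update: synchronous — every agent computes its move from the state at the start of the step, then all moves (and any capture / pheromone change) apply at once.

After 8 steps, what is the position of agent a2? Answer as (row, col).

t=1: a0@(1,0) a1@(1,0) a2@(4,2) | pheromone: 0 0 0 0 / 5 0 0 0 / 0 0 0 0 / 0 0 0 0 / 0 0 4 0
t=2: a0@(1,0) a1@(1,0) a2@(4,2) | pheromone: 0 0 0 0 / 6 0 0 0 / 0 0 0 0 / 0 0 0 0 / 0 0 4 0
t=3: a0@(1,0) a1@(1,0) a2@(4,2) | pheromone: 0 0 0 0 / 7 0 0 0 / 0 0 0 0 / 0 0 0 0 / 0 0 4 0
t=4: a0@(1,0) a1@(1,0) a2@(4,2) | pheromone: 0 0 0 0 / 8 0 0 0 / 0 0 0 0 / 0 0 0 0 / 0 0 4 0
t=5: a0@(1,0) a1@(1,0) a2@(4,2) | pheromone: 0 0 0 0 / 9 0 0 0 / 0 0 0 0 / 0 0 0 0 / 0 0 4 0
t=6: a0@(1,0) a1@(1,0) a2@(4,2) | pheromone: 0 0 0 0 / 10 0 0 0 / 0 0 0 0 / 0 0 0 0 / 0 0 4 0
t=7: a0@(1,0) a1@(1,0) a2@(4,2) | pheromone: 0 0 0 0 / 11 0 0 0 / 0 0 0 0 / 0 0 0 0 / 0 0 4 0
t=8: a0@(1,0) a1@(1,0) a2@(4,2) | pheromone: 0 0 0 0 / 12 0 0 0 / 0 0 0 0 / 0 0 0 0 / 0 0 4 0

(4, 2)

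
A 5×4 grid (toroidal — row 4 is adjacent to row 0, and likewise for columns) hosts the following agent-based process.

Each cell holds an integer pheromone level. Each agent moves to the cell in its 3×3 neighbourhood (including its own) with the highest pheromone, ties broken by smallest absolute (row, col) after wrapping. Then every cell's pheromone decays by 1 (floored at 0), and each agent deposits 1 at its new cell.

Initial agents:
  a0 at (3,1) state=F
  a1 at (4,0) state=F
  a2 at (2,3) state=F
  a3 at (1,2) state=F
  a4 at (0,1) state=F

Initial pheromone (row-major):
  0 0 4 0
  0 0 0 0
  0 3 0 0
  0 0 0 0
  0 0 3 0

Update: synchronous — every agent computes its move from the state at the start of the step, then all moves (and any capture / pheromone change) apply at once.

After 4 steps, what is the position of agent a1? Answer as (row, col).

(0, 0)

t=1: a0@(2,1) a1@(0,0) a2@(1,0) a3@(0,2) a4@(0,2) | pheromone: 1 0 5 0 / 1 0 0 0 / 0 3 0 0 / 0 0 0 0 / 0 0 2 0
t=2: a0@(2,1) a1@(0,0) a2@(2,1) a3@(0,2) a4@(0,2) | pheromone: 1 0 6 0 / 0 0 0 0 / 0 4 0 0 / 0 0 0 0 / 0 0 1 0
t=3: a0@(2,1) a1@(0,0) a2@(2,1) a3@(0,2) a4@(0,2) | pheromone: 1 0 7 0 / 0 0 0 0 / 0 5 0 0 / 0 0 0 0 / 0 0 0 0
t=4: a0@(2,1) a1@(0,0) a2@(2,1) a3@(0,2) a4@(0,2) | pheromone: 1 0 8 0 / 0 0 0 0 / 0 6 0 0 / 0 0 0 0 / 0 0 0 0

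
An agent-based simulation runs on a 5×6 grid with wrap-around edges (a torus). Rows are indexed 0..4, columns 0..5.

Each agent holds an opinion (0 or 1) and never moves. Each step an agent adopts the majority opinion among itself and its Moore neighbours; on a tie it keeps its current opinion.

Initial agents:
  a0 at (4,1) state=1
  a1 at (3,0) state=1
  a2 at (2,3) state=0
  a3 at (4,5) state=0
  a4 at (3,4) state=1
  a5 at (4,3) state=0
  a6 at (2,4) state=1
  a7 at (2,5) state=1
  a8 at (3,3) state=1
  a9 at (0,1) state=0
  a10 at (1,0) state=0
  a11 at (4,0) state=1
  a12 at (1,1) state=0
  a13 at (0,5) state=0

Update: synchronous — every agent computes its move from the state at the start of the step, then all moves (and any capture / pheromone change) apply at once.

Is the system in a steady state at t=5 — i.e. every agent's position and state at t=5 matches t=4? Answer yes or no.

t=1: a0@(4,1):1 a1@(3,0):1 a2@(2,3):1 a3@(4,5):1 a4@(3,4):1 a5@(4,3):1 a6@(2,4):1 a7@(2,5):1 a8@(3,3):1 a9@(0,1):0 a10@(1,0):0 a11@(4,0):1 a12@(1,1):0 a13@(0,5):0
t=2: (unchanged — steady state)

yes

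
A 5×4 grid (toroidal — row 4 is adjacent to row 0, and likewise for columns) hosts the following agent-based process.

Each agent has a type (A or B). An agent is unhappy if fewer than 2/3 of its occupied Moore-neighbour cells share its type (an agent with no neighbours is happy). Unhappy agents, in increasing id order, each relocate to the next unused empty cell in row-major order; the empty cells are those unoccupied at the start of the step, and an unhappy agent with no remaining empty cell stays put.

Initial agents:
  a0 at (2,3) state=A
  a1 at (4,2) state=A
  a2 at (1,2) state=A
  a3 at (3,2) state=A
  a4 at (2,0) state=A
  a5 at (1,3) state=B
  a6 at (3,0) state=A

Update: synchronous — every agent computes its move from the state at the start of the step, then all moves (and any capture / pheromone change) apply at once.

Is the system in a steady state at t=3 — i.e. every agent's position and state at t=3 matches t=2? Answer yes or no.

no

t=1: a0@(2,3):A a1@(4,2):A a2@(0,0):A a3@(3,2):A a4@(2,0):A a5@(0,1):B a6@(3,0):A
t=2: a0@(2,3):A a1@(0,2):A a2@(0,3):A a3@(3,2):A a4@(2,0):A a5@(1,0):B a6@(3,0):A
t=3: a0@(2,3):A a1@(0,2):A a2@(0,0):A a3@(3,2):A a4@(2,0):A a5@(0,1):B a6@(3,0):A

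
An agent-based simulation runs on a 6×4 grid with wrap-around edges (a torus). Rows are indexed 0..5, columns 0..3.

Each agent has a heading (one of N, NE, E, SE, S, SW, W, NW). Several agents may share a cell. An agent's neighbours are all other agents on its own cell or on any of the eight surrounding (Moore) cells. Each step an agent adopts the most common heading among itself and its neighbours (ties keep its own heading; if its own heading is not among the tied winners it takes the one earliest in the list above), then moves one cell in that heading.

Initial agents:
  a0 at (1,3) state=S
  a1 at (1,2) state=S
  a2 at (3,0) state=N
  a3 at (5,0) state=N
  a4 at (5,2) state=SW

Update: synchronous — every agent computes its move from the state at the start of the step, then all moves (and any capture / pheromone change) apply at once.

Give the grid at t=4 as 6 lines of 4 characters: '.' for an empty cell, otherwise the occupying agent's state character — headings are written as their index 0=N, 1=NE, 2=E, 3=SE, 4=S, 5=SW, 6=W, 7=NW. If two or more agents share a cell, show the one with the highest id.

....
0...
....
..5.
....
0.44

t=1: a0@(2,3):S a1@(2,2):S a2@(2,0):N a3@(4,0):N a4@(0,1):SW
t=2: a0@(3,3):S a1@(3,2):S a2@(1,0):N a3@(3,0):N a4@(1,0):SW
t=3: a0@(4,3):S a1@(4,2):S a2@(0,0):N a3@(2,0):N a4@(2,3):SW
t=4: a0@(5,3):S a1@(5,2):S a2@(5,0):N a3@(1,0):N a4@(3,2):SW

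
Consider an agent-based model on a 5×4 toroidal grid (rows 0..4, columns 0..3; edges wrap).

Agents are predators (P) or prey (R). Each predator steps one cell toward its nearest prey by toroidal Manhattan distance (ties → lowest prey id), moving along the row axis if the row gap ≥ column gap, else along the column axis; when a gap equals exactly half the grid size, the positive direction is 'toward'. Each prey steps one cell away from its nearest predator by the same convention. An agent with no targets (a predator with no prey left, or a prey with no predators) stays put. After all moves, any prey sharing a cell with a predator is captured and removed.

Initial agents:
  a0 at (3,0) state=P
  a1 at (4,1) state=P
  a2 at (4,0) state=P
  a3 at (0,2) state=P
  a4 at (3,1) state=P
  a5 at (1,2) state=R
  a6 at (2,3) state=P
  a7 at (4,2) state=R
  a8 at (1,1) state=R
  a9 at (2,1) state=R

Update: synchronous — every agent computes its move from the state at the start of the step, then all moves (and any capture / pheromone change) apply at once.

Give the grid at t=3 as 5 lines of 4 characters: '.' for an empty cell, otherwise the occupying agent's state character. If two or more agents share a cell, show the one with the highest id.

t=1: a0@(2,0):P a1@(4,2):P a2@(4,1):P a3@(1,2):P a4@(2,1):P a5@(2,2):R a6@(1,3):P a7@(4,3):R a9@(1,1):R
t=2: a0@(2,1):P a1@(4,3):P a2@(4,2):P a3@(2,2):P a4@(2,2):P a5@(3,2):R a6@(2,3):P a7@(4,0):R a9@(1,0):R
t=3: a0@(3,1):P a1@(4,0):P a2@(3,2):P a3@(3,2):P a4@(3,2):P a5@(2,2):R a6@(3,3):P a7@(4,1):R a9@(0,0):R

R...
....
..R.
.PPP
PR..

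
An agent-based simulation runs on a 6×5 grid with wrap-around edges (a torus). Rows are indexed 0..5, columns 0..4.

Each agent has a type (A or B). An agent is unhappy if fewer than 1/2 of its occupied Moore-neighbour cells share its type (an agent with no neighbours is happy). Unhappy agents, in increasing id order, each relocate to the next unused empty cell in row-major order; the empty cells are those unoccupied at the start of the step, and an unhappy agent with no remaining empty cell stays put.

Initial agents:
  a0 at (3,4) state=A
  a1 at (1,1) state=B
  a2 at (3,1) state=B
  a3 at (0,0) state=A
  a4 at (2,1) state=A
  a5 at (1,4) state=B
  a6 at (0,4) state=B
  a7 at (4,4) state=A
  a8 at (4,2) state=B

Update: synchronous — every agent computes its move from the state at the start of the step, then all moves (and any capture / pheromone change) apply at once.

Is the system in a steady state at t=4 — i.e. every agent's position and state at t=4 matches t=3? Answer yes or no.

t=1: a0@(3,4):A a1@(0,1):B a2@(3,1):B a3@(0,2):A a4@(0,3):A a5@(1,4):B a6@(0,4):B a7@(4,4):A a8@(4,2):B
t=2: a0@(3,4):A a1@(0,0):B a2@(3,1):B a3@(0,2):A a4@(1,0):A a5@(1,4):B a6@(0,4):B a7@(4,4):A a8@(4,2):B
t=3: a0@(3,4):A a1@(0,0):B a2@(3,1):B a3@(0,2):A a4@(0,1):A a5@(1,4):B a6@(0,4):B a7@(4,4):A a8@(4,2):B
t=4: (unchanged — steady state)

yes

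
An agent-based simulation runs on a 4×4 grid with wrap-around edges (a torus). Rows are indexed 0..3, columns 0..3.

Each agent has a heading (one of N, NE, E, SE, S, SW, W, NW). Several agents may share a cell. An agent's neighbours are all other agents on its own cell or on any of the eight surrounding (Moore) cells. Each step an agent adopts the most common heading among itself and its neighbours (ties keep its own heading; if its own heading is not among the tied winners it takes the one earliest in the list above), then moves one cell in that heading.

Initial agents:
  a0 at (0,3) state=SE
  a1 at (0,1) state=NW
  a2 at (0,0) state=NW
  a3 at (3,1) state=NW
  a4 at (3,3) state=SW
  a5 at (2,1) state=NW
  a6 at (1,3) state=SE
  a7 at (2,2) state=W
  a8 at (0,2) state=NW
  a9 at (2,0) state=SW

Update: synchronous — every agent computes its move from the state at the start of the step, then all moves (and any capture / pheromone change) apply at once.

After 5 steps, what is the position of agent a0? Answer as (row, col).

(1, 0)

t=1: a0@(1,0):SE a1@(3,0):NW a2@(3,3):NW a3@(2,0):NW a4@(0,2):SW a5@(1,0):NW a6@(2,0):SE a7@(1,1):NW a8@(3,1):NW a9@(3,3):SW
t=2: a0@(0,3):NW a1@(2,3):NW a2@(2,2):NW a3@(1,3):NW a4@(3,1):NW a5@(0,3):NW a6@(1,3):NW a7@(0,0):NW a8@(2,0):NW a9@(2,2):NW
t=3: a0@(3,2):NW a1@(1,2):NW a2@(1,1):NW a3@(0,2):NW a4@(2,0):NW a5@(3,2):NW a6@(0,2):NW a7@(3,3):NW a8@(1,3):NW a9@(1,1):NW
t=4: a0@(2,1):NW a1@(0,1):NW a2@(0,0):NW a3@(3,1):NW a4@(1,3):NW a5@(2,1):NW a6@(3,1):NW a7@(2,2):NW a8@(0,2):NW a9@(0,0):NW
t=5: a0@(1,0):NW a1@(3,0):NW a2@(3,3):NW a3@(2,0):NW a4@(0,2):NW a5@(1,0):NW a6@(2,0):NW a7@(1,1):NW a8@(3,1):NW a9@(3,3):NW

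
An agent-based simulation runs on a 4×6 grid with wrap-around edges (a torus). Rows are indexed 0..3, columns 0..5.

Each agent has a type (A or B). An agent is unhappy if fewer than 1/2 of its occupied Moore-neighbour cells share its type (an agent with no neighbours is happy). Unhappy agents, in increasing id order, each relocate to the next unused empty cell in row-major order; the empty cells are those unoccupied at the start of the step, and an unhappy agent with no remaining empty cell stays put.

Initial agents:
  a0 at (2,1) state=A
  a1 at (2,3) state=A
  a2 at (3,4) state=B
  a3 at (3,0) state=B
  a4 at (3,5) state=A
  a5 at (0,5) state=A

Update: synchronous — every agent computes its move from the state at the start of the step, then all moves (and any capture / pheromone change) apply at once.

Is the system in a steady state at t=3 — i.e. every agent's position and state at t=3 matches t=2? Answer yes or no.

t=1: a0@(0,0):A a1@(0,1):A a2@(0,2):B a3@(0,3):B a4@(0,4):A a5@(1,0):A
t=2: a0@(0,0):A a1@(0,1):A a2@(0,2):B a3@(0,3):B a4@(0,5):A a5@(1,0):A
t=3: (unchanged — steady state)

yes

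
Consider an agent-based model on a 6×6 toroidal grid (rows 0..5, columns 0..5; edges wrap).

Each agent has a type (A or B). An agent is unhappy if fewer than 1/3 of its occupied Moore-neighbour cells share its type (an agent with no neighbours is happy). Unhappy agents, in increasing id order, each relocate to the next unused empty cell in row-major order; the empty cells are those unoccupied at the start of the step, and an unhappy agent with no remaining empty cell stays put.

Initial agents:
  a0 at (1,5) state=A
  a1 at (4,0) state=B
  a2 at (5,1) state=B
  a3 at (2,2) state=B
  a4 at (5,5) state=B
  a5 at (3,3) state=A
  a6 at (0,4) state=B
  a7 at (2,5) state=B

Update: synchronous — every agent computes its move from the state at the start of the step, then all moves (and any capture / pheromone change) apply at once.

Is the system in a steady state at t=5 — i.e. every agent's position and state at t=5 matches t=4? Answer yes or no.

t=1: a0@(0,0):A a1@(4,0):B a2@(5,1):B a3@(0,1):B a4@(5,5):B a5@(0,2):A a6@(0,4):B a7@(0,3):B
t=2: a0@(0,5):A a1@(4,0):B a2@(5,1):B a3@(0,1):B a4@(5,5):B a5@(1,0):A a6@(0,4):B a7@(0,3):B
t=3: (unchanged — steady state)

yes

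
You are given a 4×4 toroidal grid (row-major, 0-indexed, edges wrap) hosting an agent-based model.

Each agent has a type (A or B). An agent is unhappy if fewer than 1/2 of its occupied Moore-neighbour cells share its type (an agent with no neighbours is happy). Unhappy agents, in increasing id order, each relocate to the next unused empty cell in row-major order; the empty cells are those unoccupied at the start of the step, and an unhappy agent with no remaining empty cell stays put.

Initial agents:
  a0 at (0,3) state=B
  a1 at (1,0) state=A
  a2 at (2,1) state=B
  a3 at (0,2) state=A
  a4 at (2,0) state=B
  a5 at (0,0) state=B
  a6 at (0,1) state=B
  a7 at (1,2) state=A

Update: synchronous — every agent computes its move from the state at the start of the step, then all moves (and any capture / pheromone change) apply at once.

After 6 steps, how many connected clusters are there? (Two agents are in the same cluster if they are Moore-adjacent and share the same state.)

t=1: a0@(1,1):B a1@(1,3):A a2@(2,2):B a3@(2,3):A a4@(2,0):B a5@(0,0):B a6@(3,0):B a7@(3,1):A
t=2: a0@(1,1):B a1@(0,1):A a2@(0,2):B a3@(0,3):A a4@(1,0):B a5@(0,0):B a6@(3,0):B a7@(1,2):A
t=3: a0@(1,1):B a1@(1,3):A a2@(2,0):B a3@(2,1):A a4@(1,0):B a5@(0,0):B a6@(2,2):B a7@(1,2):A
t=4: a0@(1,1):B a1@(0,1):A a2@(2,0):B a3@(0,2):A a4@(1,0):B a5@(0,0):B a6@(0,3):B a7@(1,2):A
t=5: a0@(1,1):B a1@(1,3):A a2@(2,0):B a3@(0,2):A a4@(1,0):B a5@(0,0):B a6@(0,3):B a7@(1,2):A
t=6: a0@(1,1):B a1@(0,1):A a2@(2,0):B a3@(0,2):A a4@(1,0):B a5@(0,0):B a6@(2,1):B a7@(1,2):A

2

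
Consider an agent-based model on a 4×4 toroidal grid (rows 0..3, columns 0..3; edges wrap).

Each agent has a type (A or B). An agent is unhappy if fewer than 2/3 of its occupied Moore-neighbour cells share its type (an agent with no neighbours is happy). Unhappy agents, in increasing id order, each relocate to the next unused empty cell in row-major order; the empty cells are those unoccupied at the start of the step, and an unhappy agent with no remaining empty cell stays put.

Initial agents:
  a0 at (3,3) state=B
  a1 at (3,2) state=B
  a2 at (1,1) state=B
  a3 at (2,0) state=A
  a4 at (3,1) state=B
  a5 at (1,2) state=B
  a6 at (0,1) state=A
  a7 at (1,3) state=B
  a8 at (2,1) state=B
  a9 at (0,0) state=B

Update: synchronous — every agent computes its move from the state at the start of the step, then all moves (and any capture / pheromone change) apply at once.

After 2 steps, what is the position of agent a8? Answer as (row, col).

t=1: a0@(3,3):B a1@(3,2):B a2@(0,2):B a3@(0,3):A a4@(1,0):B a5@(1,2):B a6@(2,2):A a7@(1,3):B a8@(2,1):B a9@(0,0):B
t=2: a0@(0,1):B a1@(1,1):B a2@(0,2):B a3@(2,0):A a4@(1,0):B a5@(2,3):B a6@(3,0):A a7@(1,3):B a8@(2,1):B a9@(0,0):B

(2, 1)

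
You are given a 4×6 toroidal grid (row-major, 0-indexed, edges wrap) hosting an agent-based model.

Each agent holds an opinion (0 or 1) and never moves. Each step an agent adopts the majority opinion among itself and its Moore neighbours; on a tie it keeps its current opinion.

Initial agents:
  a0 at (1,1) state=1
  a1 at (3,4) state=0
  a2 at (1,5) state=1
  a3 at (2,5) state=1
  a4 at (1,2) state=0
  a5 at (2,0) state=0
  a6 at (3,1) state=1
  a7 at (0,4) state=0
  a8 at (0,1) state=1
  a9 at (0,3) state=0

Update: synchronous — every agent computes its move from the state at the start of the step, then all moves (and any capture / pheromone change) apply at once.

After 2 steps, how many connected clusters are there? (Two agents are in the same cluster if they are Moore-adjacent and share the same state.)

t=1: a0@(1,1):1 a1@(3,4):0 a2@(1,5):1 a3@(2,5):1 a4@(1,2):0 a5@(2,0):1 a6@(3,1):1 a7@(0,4):0 a8@(0,1):1 a9@(0,3):0
t=2: (unchanged — steady state)

2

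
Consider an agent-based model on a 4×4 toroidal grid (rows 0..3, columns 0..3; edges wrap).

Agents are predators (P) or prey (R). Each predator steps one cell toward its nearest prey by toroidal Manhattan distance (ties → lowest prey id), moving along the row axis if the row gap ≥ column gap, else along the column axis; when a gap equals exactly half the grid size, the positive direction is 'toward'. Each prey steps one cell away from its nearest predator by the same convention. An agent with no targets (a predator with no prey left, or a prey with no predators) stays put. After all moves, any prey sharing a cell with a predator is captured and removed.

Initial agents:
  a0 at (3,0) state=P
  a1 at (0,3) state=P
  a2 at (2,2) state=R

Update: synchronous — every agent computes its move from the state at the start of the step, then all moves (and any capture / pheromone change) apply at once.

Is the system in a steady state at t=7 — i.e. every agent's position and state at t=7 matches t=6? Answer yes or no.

t=1: a0@(3,1):P a1@(1,3):P a2@(2,1):R
t=2: a0@(2,1):P a1@(1,0):P a2@(1,1):R
t=3: a0@(1,1):P a1@(1,1):P a2@(0,1):R
t=4: a0@(0,1):P a1@(0,1):P a2@(3,1):R
t=5: a0@(3,1):P a1@(3,1):P a2@(2,1):R
t=6: a0@(2,1):P a1@(2,1):P a2@(1,1):R
t=7: a0@(1,1):P a1@(1,1):P a2@(0,1):R

no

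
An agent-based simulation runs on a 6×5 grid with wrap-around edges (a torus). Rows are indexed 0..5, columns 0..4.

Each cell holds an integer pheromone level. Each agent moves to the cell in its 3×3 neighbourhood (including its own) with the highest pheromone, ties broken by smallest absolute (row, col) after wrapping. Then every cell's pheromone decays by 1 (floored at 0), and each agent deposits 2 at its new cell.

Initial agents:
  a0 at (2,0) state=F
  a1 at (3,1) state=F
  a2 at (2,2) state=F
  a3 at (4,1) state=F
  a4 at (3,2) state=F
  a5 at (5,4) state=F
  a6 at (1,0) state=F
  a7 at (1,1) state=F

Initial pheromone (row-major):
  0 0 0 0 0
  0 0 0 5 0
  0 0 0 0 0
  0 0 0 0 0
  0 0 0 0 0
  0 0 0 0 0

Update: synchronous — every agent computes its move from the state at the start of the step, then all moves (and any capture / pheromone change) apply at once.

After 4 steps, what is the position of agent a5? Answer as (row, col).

(0, 0)

t=1: a0@(1,0) a1@(2,0) a2@(1,3) a3@(3,0) a4@(2,1) a5@(0,0) a6@(0,0) a7@(0,0) | pheromone: 6 0 0 0 0 / 2 0 0 6 0 / 2 2 0 0 0 / 2 0 0 0 0 / 0 0 0 0 0 / 0 0 0 0 0
t=2: a0@(0,0) a1@(1,0) a2@(1,3) a3@(2,0) a4@(1,0) a5@(0,0) a6@(0,0) a7@(0,0) | pheromone: 13 0 0 0 0 / 5 0 0 7 0 / 3 1 0 0 0 / 1 0 0 0 0 / 0 0 0 0 0 / 0 0 0 0 0
t=3: a0@(0,0) a1@(0,0) a2@(1,3) a3@(1,0) a4@(0,0) a5@(0,0) a6@(0,0) a7@(0,0) | pheromone: 24 0 0 0 0 / 6 0 0 8 0 / 2 0 0 0 0 / 0 0 0 0 0 / 0 0 0 0 0 / 0 0 0 0 0
t=4: a0@(0,0) a1@(0,0) a2@(1,3) a3@(0,0) a4@(0,0) a5@(0,0) a6@(0,0) a7@(0,0) | pheromone: 37 0 0 0 0 / 5 0 0 9 0 / 1 0 0 0 0 / 0 0 0 0 0 / 0 0 0 0 0 / 0 0 0 0 0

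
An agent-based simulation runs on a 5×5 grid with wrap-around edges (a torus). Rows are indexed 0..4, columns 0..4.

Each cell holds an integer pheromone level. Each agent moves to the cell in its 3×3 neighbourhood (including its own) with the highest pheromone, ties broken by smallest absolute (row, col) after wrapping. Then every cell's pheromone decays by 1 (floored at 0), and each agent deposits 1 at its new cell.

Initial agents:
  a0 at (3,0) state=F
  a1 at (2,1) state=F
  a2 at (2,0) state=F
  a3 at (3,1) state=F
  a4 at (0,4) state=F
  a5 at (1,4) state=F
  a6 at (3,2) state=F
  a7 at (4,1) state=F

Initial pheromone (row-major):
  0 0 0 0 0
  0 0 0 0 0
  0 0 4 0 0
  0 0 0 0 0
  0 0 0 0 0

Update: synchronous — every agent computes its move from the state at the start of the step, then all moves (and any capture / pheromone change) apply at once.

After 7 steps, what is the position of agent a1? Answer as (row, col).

t=1: a0@(2,0) a1@(2,2) a2@(1,0) a3@(2,2) a4@(0,0) a5@(0,0) a6@(2,2) a7@(0,0) | pheromone: 3 0 0 0 0 / 1 0 0 0 0 / 1 0 6 0 0 / 0 0 0 0 0 / 0 0 0 0 0
t=2: a0@(1,0) a1@(2,2) a2@(0,0) a3@(2,2) a4@(0,0) a5@(0,0) a6@(2,2) a7@(0,0) | pheromone: 6 0 0 0 0 / 1 0 0 0 0 / 0 0 8 0 0 / 0 0 0 0 0 / 0 0 0 0 0
t=3: a0@(0,0) a1@(2,2) a2@(0,0) a3@(2,2) a4@(0,0) a5@(0,0) a6@(2,2) a7@(0,0) | pheromone: 10 0 0 0 0 / 0 0 0 0 0 / 0 0 10 0 0 / 0 0 0 0 0 / 0 0 0 0 0
t=4: a0@(0,0) a1@(2,2) a2@(0,0) a3@(2,2) a4@(0,0) a5@(0,0) a6@(2,2) a7@(0,0) | pheromone: 14 0 0 0 0 / 0 0 0 0 0 / 0 0 12 0 0 / 0 0 0 0 0 / 0 0 0 0 0
t=5: a0@(0,0) a1@(2,2) a2@(0,0) a3@(2,2) a4@(0,0) a5@(0,0) a6@(2,2) a7@(0,0) | pheromone: 18 0 0 0 0 / 0 0 0 0 0 / 0 0 14 0 0 / 0 0 0 0 0 / 0 0 0 0 0
t=6: a0@(0,0) a1@(2,2) a2@(0,0) a3@(2,2) a4@(0,0) a5@(0,0) a6@(2,2) a7@(0,0) | pheromone: 22 0 0 0 0 / 0 0 0 0 0 / 0 0 16 0 0 / 0 0 0 0 0 / 0 0 0 0 0
t=7: a0@(0,0) a1@(2,2) a2@(0,0) a3@(2,2) a4@(0,0) a5@(0,0) a6@(2,2) a7@(0,0) | pheromone: 26 0 0 0 0 / 0 0 0 0 0 / 0 0 18 0 0 / 0 0 0 0 0 / 0 0 0 0 0

(2, 2)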